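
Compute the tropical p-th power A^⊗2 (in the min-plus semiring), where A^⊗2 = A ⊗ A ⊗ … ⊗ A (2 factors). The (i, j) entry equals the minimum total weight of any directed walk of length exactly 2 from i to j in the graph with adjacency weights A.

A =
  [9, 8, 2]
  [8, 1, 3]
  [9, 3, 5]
A^⊗2 =
  [11, 5, 7]
  [9, 2, 4]
  [11, 4, 6]

Each entry (A^⊗2)_ij equals the minimum over all length-2 walks i = v_0 → v_1 → … → v_2 = j of Σ_t A[v_t][v_{t+1}]. For example, for (i, j) = (0, 2) we minimise over 3 possible intermediate vertex sequences; the minimum is 7, attained along the walk 0 → 2 → 2.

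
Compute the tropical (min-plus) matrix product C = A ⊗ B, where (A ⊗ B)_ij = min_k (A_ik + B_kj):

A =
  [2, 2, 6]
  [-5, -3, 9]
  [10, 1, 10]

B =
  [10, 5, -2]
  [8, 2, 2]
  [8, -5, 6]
A ⊗ B =
  [10, 1, 0]
  [5, -1, -7]
  [9, 3, 3]

Apply the min-plus product entry-by-entry:
  C[0][0] = min over k of (A[0][0] + B[0][0] = 2 + 10 = 12, A[0][1] + B[1][0] = 2 + 8 = 10, A[0][2] + B[2][0] = 6 + 8 = 14) = 10 (attained at k = 1)
  C[0][1] = min over k of (A[0][0] + B[0][1] = 2 + 5 = 7, A[0][1] + B[1][1] = 2 + 2 = 4, A[0][2] + B[2][1] = 6 + -5 = 1) = 1 (attained at k = 2)
  C[0][2] = min over k of (A[0][0] + B[0][2] = 2 + -2 = 0, A[0][1] + B[1][2] = 2 + 2 = 4, A[0][2] + B[2][2] = 6 + 6 = 12) = 0 (attained at k = 0)
  C[1][0] = min over k of (A[1][0] + B[0][0] = -5 + 10 = 5, A[1][1] + B[1][0] = -3 + 8 = 5, A[1][2] + B[2][0] = 9 + 8 = 17) = 5 (attained at k = 0)
  C[1][1] = min over k of (A[1][0] + B[0][1] = -5 + 5 = 0, A[1][1] + B[1][1] = -3 + 2 = -1, A[1][2] + B[2][1] = 9 + -5 = 4) = -1 (attained at k = 1)
  C[1][2] = min over k of (A[1][0] + B[0][2] = -5 + -2 = -7, A[1][1] + B[1][2] = -3 + 2 = -1, A[1][2] + B[2][2] = 9 + 6 = 15) = -7 (attained at k = 0)
  C[2][0] = min over k of (A[2][0] + B[0][0] = 10 + 10 = 20, A[2][1] + B[1][0] = 1 + 8 = 9, A[2][2] + B[2][0] = 10 + 8 = 18) = 9 (attained at k = 1)
  C[2][1] = min over k of (A[2][0] + B[0][1] = 10 + 5 = 15, A[2][1] + B[1][1] = 1 + 2 = 3, A[2][2] + B[2][1] = 10 + -5 = 5) = 3 (attained at k = 1)
  C[2][2] = min over k of (A[2][0] + B[0][2] = 10 + -2 = 8, A[2][1] + B[1][2] = 1 + 2 = 3, A[2][2] + B[2][2] = 10 + 6 = 16) = 3 (attained at k = 1)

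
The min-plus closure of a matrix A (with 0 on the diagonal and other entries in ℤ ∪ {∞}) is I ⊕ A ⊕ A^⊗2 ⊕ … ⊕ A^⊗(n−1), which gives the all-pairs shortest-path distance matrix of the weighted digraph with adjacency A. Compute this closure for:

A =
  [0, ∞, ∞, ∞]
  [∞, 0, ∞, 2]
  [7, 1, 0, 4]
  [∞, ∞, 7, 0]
Closure =
  [0, ∞, ∞, ∞]
  [16, 0, 9, 2]
  [7, 1, 0, 3]
  [14, 8, 7, 0]

This is the Floyd-Warshall all-pairs shortest-path computation. For each intermediate vertex k = 0, 1, …, 3, update dist[i][j] ← min(dist[i][j], dist[i][k] + dist[k][j]). The final matrix gives, for each (i, j), the minimum total weight of any directed path from i to j (possibly empty when i = j).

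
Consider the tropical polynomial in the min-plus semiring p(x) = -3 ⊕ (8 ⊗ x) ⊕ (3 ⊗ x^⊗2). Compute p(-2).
p(-2) = -3

A tropical monomial a ⊗ x^⊗i evaluates to a + i · x. Evaluating each term at x = -2:
  Term 0 contributes -3 + 0 · -2 = -3
  Term 1 contributes 8 + 1 · -2 = 6
  Term 2 contributes 3 + 2 · -2 = -1
p(-2) = ⊕ of these = min[-3, 6, -1] = -3.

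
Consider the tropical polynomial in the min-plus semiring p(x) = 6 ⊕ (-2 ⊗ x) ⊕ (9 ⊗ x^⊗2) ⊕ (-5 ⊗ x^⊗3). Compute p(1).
p(1) = -2

A tropical monomial a ⊗ x^⊗i evaluates to a + i · x. Evaluating each term at x = 1:
  Term 0 contributes 6 + 0 · 1 = 6
  Term 1 contributes -2 + 1 · 1 = -1
  Term 2 contributes 9 + 2 · 1 = 11
  Term 3 contributes -5 + 3 · 1 = -2
p(1) = ⊕ of these = min[6, -1, 11, -2] = -2.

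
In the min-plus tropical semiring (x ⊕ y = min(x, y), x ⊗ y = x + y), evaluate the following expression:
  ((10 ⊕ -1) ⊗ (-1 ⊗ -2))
((10 ⊕ -1) ⊗ (-1 ⊗ -2)) = -4

Expand innermost to outermost. Recall ⊕ takes the minimum of its arguments and ⊗ takes their sum. Working out the expression ((10 ⊕ -1) ⊗ (-1 ⊗ -2)) gives -4.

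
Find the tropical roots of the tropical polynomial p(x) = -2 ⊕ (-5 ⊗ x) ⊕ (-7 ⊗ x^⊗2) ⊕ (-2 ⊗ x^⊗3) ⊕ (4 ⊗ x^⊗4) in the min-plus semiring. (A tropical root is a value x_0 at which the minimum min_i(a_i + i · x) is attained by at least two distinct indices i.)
Roots: {-6, -5, 2, 3}

Each tropical root is a break point of the lower envelope of the lines y = a_i + i · x (there are 5 lines, with slopes 0, 1, ..., 4). Only the lines that attain the minimum somewhere contribute to roots; other lines are dominated. Here the surviving (envelope) indices are i = 4, i = 3, i = 2, i = 1, i = 0.
Intersections between consecutive envelope lines give the roots: for adjacent envelope indices i < j the intersection is x = (a_i − a_j) / (j − i). Reading off the sorted break points: {-6, -5, 2, 3}.
Verification: at each break x_0, at least two indices attain the minimum of min_i(a_i + i · x_0).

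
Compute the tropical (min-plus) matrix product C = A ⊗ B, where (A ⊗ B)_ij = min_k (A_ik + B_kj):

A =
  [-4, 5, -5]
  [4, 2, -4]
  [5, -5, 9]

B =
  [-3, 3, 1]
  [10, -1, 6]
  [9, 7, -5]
A ⊗ B =
  [-7, -1, -10]
  [1, 1, -9]
  [2, -6, 1]

Apply the min-plus product entry-by-entry:
  C[0][0] = min over k of (A[0][0] + B[0][0] = -4 + -3 = -7, A[0][1] + B[1][0] = 5 + 10 = 15, A[0][2] + B[2][0] = -5 + 9 = 4) = -7 (attained at k = 0)
  C[0][1] = min over k of (A[0][0] + B[0][1] = -4 + 3 = -1, A[0][1] + B[1][1] = 5 + -1 = 4, A[0][2] + B[2][1] = -5 + 7 = 2) = -1 (attained at k = 0)
  C[0][2] = min over k of (A[0][0] + B[0][2] = -4 + 1 = -3, A[0][1] + B[1][2] = 5 + 6 = 11, A[0][2] + B[2][2] = -5 + -5 = -10) = -10 (attained at k = 2)
  C[1][0] = min over k of (A[1][0] + B[0][0] = 4 + -3 = 1, A[1][1] + B[1][0] = 2 + 10 = 12, A[1][2] + B[2][0] = -4 + 9 = 5) = 1 (attained at k = 0)
  C[1][1] = min over k of (A[1][0] + B[0][1] = 4 + 3 = 7, A[1][1] + B[1][1] = 2 + -1 = 1, A[1][2] + B[2][1] = -4 + 7 = 3) = 1 (attained at k = 1)
  C[1][2] = min over k of (A[1][0] + B[0][2] = 4 + 1 = 5, A[1][1] + B[1][2] = 2 + 6 = 8, A[1][2] + B[2][2] = -4 + -5 = -9) = -9 (attained at k = 2)
  C[2][0] = min over k of (A[2][0] + B[0][0] = 5 + -3 = 2, A[2][1] + B[1][0] = -5 + 10 = 5, A[2][2] + B[2][0] = 9 + 9 = 18) = 2 (attained at k = 0)
  C[2][1] = min over k of (A[2][0] + B[0][1] = 5 + 3 = 8, A[2][1] + B[1][1] = -5 + -1 = -6, A[2][2] + B[2][1] = 9 + 7 = 16) = -6 (attained at k = 1)
  C[2][2] = min over k of (A[2][0] + B[0][2] = 5 + 1 = 6, A[2][1] + B[1][2] = -5 + 6 = 1, A[2][2] + B[2][2] = 9 + -5 = 4) = 1 (attained at k = 1)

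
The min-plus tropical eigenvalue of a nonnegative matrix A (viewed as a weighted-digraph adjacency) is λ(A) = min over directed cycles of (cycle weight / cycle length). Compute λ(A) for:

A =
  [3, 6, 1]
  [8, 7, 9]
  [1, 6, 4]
λ(A) = 1

Enumerate directed cycles and compute their means (weight / length). Sample:
  cycle 0 → 0: weight = 3, length = 1, mean = 3/1 ≈ 3.000
  cycle 1 → 1: weight = 7, length = 1, mean = 7/1 ≈ 7.000
  cycle 2 → 2: weight = 4, length = 1, mean = 4/1 ≈ 4.000
  cycle 0 → 1 → 0: weight = 14, length = 2, mean = 14/2 ≈ 7.000
  cycle 0 → 2 → 0: weight = 2, length = 2, mean = 2/2 ≈ 1.000
  cycle 1 → 0 → 1: weight = 14, length = 2, mean = 14/2 ≈ 7.000
Minimum mean = 1.000, attained e.g. along the cycle 0 → 2 → 0 with weight 2 and length 2. So λ(A) = 2/2 = 1.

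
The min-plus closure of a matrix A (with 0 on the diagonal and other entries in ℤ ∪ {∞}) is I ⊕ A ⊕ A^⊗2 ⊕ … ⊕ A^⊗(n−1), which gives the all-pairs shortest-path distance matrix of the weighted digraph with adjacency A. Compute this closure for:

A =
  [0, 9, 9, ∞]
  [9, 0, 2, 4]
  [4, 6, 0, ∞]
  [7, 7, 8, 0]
Closure =
  [0, 9, 9, 13]
  [6, 0, 2, 4]
  [4, 6, 0, 10]
  [7, 7, 8, 0]

This is the Floyd-Warshall all-pairs shortest-path computation. For each intermediate vertex k = 0, 1, …, 3, update dist[i][j] ← min(dist[i][j], dist[i][k] + dist[k][j]). The final matrix gives, for each (i, j), the minimum total weight of any directed path from i to j (possibly empty when i = j).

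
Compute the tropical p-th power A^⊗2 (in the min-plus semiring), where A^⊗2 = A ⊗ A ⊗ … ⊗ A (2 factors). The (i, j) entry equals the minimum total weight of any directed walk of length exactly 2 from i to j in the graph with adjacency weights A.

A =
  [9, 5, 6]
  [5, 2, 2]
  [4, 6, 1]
A^⊗2 =
  [10, 7, 7]
  [6, 4, 3]
  [5, 7, 2]

Each entry (A^⊗2)_ij equals the minimum over all length-2 walks i = v_0 → v_1 → … → v_2 = j of Σ_t A[v_t][v_{t+1}]. For example, for (i, j) = (0, 2) we minimise over 3 possible intermediate vertex sequences; the minimum is 7, attained along the walk 0 → 1 → 2.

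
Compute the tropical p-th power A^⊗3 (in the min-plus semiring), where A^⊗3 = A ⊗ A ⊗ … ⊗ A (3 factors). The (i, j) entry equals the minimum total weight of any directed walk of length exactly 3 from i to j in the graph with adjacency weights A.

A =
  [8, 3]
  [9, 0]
A^⊗3 =
  [12, 3]
  [9, 0]

Each entry (A^⊗3)_ij equals the minimum over all length-3 walks i = v_0 → v_1 → … → v_3 = j of Σ_t A[v_t][v_{t+1}]. For example, for (i, j) = (0, 1) we minimise over 4 possible intermediate vertex sequences; the minimum is 3, attained along the walk 0 → 1 → 1 → 1.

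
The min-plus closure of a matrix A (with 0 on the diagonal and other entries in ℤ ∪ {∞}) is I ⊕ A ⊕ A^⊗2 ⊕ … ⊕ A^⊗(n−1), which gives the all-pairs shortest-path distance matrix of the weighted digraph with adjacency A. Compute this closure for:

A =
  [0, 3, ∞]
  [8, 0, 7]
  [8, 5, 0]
Closure =
  [0, 3, 10]
  [8, 0, 7]
  [8, 5, 0]

This is the Floyd-Warshall all-pairs shortest-path computation. For each intermediate vertex k = 0, 1, …, 2, update dist[i][j] ← min(dist[i][j], dist[i][k] + dist[k][j]). The final matrix gives, for each (i, j), the minimum total weight of any directed path from i to j (possibly empty when i = j).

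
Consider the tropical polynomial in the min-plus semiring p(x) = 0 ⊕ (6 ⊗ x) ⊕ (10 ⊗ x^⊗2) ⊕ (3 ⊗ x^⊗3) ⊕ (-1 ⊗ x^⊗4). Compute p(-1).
p(-1) = -5

A tropical monomial a ⊗ x^⊗i evaluates to a + i · x. Evaluating each term at x = -1:
  Term 0 contributes 0 + 0 · -1 = 0
  Term 1 contributes 6 + 1 · -1 = 5
  Term 2 contributes 10 + 2 · -1 = 8
  Term 3 contributes 3 + 3 · -1 = 0
  Term 4 contributes -1 + 4 · -1 = -5
p(-1) = ⊕ of these = min[0, 5, 8, 0, -5] = -5.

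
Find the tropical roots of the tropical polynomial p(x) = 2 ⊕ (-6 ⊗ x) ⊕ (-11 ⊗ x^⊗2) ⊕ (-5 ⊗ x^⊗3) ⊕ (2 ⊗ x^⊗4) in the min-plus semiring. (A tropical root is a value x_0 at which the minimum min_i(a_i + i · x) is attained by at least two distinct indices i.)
Roots: {-7, -6, 5, 8}

Each tropical root is a break point of the lower envelope of the lines y = a_i + i · x (there are 5 lines, with slopes 0, 1, ..., 4). Only the lines that attain the minimum somewhere contribute to roots; other lines are dominated. Here the surviving (envelope) indices are i = 4, i = 3, i = 2, i = 1, i = 0.
Intersections between consecutive envelope lines give the roots: for adjacent envelope indices i < j the intersection is x = (a_i − a_j) / (j − i). Reading off the sorted break points: {-7, -6, 5, 8}.
Verification: at each break x_0, at least two indices attain the minimum of min_i(a_i + i · x_0).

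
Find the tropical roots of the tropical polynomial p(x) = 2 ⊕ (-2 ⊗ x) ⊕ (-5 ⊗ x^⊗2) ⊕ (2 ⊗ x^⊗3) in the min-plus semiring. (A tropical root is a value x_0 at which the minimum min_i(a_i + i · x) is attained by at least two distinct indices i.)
Roots: {-7, 3, 4}

Each tropical root is a break point of the lower envelope of the lines y = a_i + i · x (there are 4 lines, with slopes 0, 1, ..., 3). Only the lines that attain the minimum somewhere contribute to roots; other lines are dominated. Here the surviving (envelope) indices are i = 3, i = 2, i = 1, i = 0.
Intersections between consecutive envelope lines give the roots: for adjacent envelope indices i < j the intersection is x = (a_i − a_j) / (j − i). Reading off the sorted break points: {-7, 3, 4}.
Verification: at each break x_0, at least two indices attain the minimum of min_i(a_i + i · x_0).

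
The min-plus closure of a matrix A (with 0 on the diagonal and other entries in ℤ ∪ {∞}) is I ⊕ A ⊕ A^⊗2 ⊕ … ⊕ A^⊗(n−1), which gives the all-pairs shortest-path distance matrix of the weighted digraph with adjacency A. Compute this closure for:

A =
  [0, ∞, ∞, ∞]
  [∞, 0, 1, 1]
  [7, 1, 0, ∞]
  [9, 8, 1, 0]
Closure =
  [0, ∞, ∞, ∞]
  [8, 0, 1, 1]
  [7, 1, 0, 2]
  [8, 2, 1, 0]

This is the Floyd-Warshall all-pairs shortest-path computation. For each intermediate vertex k = 0, 1, …, 3, update dist[i][j] ← min(dist[i][j], dist[i][k] + dist[k][j]). The final matrix gives, for each (i, j), the minimum total weight of any directed path from i to j (possibly empty when i = j).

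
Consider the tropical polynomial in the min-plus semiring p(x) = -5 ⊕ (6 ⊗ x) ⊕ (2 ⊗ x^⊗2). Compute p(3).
p(3) = -5

A tropical monomial a ⊗ x^⊗i evaluates to a + i · x. Evaluating each term at x = 3:
  Term 0 contributes -5 + 0 · 3 = -5
  Term 1 contributes 6 + 1 · 3 = 9
  Term 2 contributes 2 + 2 · 3 = 8
p(3) = ⊕ of these = min[-5, 9, 8] = -5.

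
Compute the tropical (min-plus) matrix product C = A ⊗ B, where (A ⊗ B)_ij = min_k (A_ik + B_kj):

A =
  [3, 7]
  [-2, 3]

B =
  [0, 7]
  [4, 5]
A ⊗ B =
  [3, 10]
  [-2, 5]

Apply the min-plus product entry-by-entry:
  C[0][0] = min over k of (A[0][0] + B[0][0] = 3 + 0 = 3, A[0][1] + B[1][0] = 7 + 4 = 11) = 3 (attained at k = 0)
  C[0][1] = min over k of (A[0][0] + B[0][1] = 3 + 7 = 10, A[0][1] + B[1][1] = 7 + 5 = 12) = 10 (attained at k = 0)
  C[1][0] = min over k of (A[1][0] + B[0][0] = -2 + 0 = -2, A[1][1] + B[1][0] = 3 + 4 = 7) = -2 (attained at k = 0)
  C[1][1] = min over k of (A[1][0] + B[0][1] = -2 + 7 = 5, A[1][1] + B[1][1] = 3 + 5 = 8) = 5 (attained at k = 0)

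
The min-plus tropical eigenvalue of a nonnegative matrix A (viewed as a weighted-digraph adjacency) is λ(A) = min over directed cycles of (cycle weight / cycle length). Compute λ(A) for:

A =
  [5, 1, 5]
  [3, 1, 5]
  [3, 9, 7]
λ(A) = 1

Enumerate directed cycles and compute their means (weight / length). Sample:
  cycle 0 → 0: weight = 5, length = 1, mean = 5/1 ≈ 5.000
  cycle 1 → 1: weight = 1, length = 1, mean = 1/1 ≈ 1.000
  cycle 2 → 2: weight = 7, length = 1, mean = 7/1 ≈ 7.000
  cycle 0 → 1 → 0: weight = 4, length = 2, mean = 4/2 ≈ 2.000
  cycle 0 → 2 → 0: weight = 8, length = 2, mean = 8/2 ≈ 4.000
  cycle 1 → 0 → 1: weight = 4, length = 2, mean = 4/2 ≈ 2.000
Minimum mean = 1.000, attained e.g. along the cycle 1 → 1 with weight 1 and length 1. So λ(A) = 1/1 = 1.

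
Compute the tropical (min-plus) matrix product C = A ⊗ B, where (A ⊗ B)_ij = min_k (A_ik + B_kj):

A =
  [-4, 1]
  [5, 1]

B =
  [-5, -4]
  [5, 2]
A ⊗ B =
  [-9, -8]
  [0, 1]

Apply the min-plus product entry-by-entry:
  C[0][0] = min over k of (A[0][0] + B[0][0] = -4 + -5 = -9, A[0][1] + B[1][0] = 1 + 5 = 6) = -9 (attained at k = 0)
  C[0][1] = min over k of (A[0][0] + B[0][1] = -4 + -4 = -8, A[0][1] + B[1][1] = 1 + 2 = 3) = -8 (attained at k = 0)
  C[1][0] = min over k of (A[1][0] + B[0][0] = 5 + -5 = 0, A[1][1] + B[1][0] = 1 + 5 = 6) = 0 (attained at k = 0)
  C[1][1] = min over k of (A[1][0] + B[0][1] = 5 + -4 = 1, A[1][1] + B[1][1] = 1 + 2 = 3) = 1 (attained at k = 0)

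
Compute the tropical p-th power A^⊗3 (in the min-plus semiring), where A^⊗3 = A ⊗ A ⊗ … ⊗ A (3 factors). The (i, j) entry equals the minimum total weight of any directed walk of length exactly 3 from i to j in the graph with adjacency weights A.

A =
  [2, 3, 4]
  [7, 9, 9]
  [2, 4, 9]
A^⊗3 =
  [6, 7, 8]
  [11, 12, 13]
  [6, 7, 8]

Each entry (A^⊗3)_ij equals the minimum over all length-3 walks i = v_0 → v_1 → … → v_3 = j of Σ_t A[v_t][v_{t+1}]. For example, for (i, j) = (0, 2) we minimise over 9 possible intermediate vertex sequences; the minimum is 8, attained along the walk 0 → 0 → 0 → 2.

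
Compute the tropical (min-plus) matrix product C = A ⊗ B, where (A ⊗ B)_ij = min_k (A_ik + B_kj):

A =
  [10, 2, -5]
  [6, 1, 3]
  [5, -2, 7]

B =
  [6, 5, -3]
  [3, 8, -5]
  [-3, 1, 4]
A ⊗ B =
  [-8, -4, -3]
  [0, 4, -4]
  [1, 6, -7]

Apply the min-plus product entry-by-entry:
  C[0][0] = min over k of (A[0][0] + B[0][0] = 10 + 6 = 16, A[0][1] + B[1][0] = 2 + 3 = 5, A[0][2] + B[2][0] = -5 + -3 = -8) = -8 (attained at k = 2)
  C[0][1] = min over k of (A[0][0] + B[0][1] = 10 + 5 = 15, A[0][1] + B[1][1] = 2 + 8 = 10, A[0][2] + B[2][1] = -5 + 1 = -4) = -4 (attained at k = 2)
  C[0][2] = min over k of (A[0][0] + B[0][2] = 10 + -3 = 7, A[0][1] + B[1][2] = 2 + -5 = -3, A[0][2] + B[2][2] = -5 + 4 = -1) = -3 (attained at k = 1)
  C[1][0] = min over k of (A[1][0] + B[0][0] = 6 + 6 = 12, A[1][1] + B[1][0] = 1 + 3 = 4, A[1][2] + B[2][0] = 3 + -3 = 0) = 0 (attained at k = 2)
  C[1][1] = min over k of (A[1][0] + B[0][1] = 6 + 5 = 11, A[1][1] + B[1][1] = 1 + 8 = 9, A[1][2] + B[2][1] = 3 + 1 = 4) = 4 (attained at k = 2)
  C[1][2] = min over k of (A[1][0] + B[0][2] = 6 + -3 = 3, A[1][1] + B[1][2] = 1 + -5 = -4, A[1][2] + B[2][2] = 3 + 4 = 7) = -4 (attained at k = 1)
  C[2][0] = min over k of (A[2][0] + B[0][0] = 5 + 6 = 11, A[2][1] + B[1][0] = -2 + 3 = 1, A[2][2] + B[2][0] = 7 + -3 = 4) = 1 (attained at k = 1)
  C[2][1] = min over k of (A[2][0] + B[0][1] = 5 + 5 = 10, A[2][1] + B[1][1] = -2 + 8 = 6, A[2][2] + B[2][1] = 7 + 1 = 8) = 6 (attained at k = 1)
  C[2][2] = min over k of (A[2][0] + B[0][2] = 5 + -3 = 2, A[2][1] + B[1][2] = -2 + -5 = -7, A[2][2] + B[2][2] = 7 + 4 = 11) = -7 (attained at k = 1)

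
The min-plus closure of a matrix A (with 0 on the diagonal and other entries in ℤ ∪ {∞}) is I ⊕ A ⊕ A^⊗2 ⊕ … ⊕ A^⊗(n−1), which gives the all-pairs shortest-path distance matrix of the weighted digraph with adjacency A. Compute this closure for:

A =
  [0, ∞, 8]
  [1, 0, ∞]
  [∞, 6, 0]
Closure =
  [0, 14, 8]
  [1, 0, 9]
  [7, 6, 0]

This is the Floyd-Warshall all-pairs shortest-path computation. For each intermediate vertex k = 0, 1, …, 2, update dist[i][j] ← min(dist[i][j], dist[i][k] + dist[k][j]). The final matrix gives, for each (i, j), the minimum total weight of any directed path from i to j (possibly empty when i = j).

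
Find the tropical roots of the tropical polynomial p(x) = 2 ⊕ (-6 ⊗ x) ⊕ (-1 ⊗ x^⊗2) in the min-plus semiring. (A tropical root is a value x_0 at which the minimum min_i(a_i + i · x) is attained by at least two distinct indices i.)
Roots: {-5, 8}

Each tropical root is a break point of the lower envelope of the lines y = a_i + i · x (there are 3 lines, with slopes 0, 1, ..., 2). Only the lines that attain the minimum somewhere contribute to roots; other lines are dominated. Here the surviving (envelope) indices are i = 2, i = 1, i = 0.
Intersections between consecutive envelope lines give the roots: for adjacent envelope indices i < j the intersection is x = (a_i − a_j) / (j − i). Reading off the sorted break points: {-5, 8}.
Verification: at each break x_0, at least two indices attain the minimum of min_i(a_i + i · x_0).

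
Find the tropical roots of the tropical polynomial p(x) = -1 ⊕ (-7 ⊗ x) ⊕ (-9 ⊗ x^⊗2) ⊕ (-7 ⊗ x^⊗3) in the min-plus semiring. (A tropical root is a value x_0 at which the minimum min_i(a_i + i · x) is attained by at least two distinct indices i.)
Roots: {-2, 2, 6}

Each tropical root is a break point of the lower envelope of the lines y = a_i + i · x (there are 4 lines, with slopes 0, 1, ..., 3). Only the lines that attain the minimum somewhere contribute to roots; other lines are dominated. Here the surviving (envelope) indices are i = 3, i = 2, i = 1, i = 0.
Intersections between consecutive envelope lines give the roots: for adjacent envelope indices i < j the intersection is x = (a_i − a_j) / (j − i). Reading off the sorted break points: {-2, 2, 6}.
Verification: at each break x_0, at least two indices attain the minimum of min_i(a_i + i · x_0).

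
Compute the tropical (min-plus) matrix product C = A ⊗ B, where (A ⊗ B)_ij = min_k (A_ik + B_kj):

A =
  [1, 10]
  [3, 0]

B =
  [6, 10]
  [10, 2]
A ⊗ B =
  [7, 11]
  [9, 2]

Apply the min-plus product entry-by-entry:
  C[0][0] = min over k of (A[0][0] + B[0][0] = 1 + 6 = 7, A[0][1] + B[1][0] = 10 + 10 = 20) = 7 (attained at k = 0)
  C[0][1] = min over k of (A[0][0] + B[0][1] = 1 + 10 = 11, A[0][1] + B[1][1] = 10 + 2 = 12) = 11 (attained at k = 0)
  C[1][0] = min over k of (A[1][0] + B[0][0] = 3 + 6 = 9, A[1][1] + B[1][0] = 0 + 10 = 10) = 9 (attained at k = 0)
  C[1][1] = min over k of (A[1][0] + B[0][1] = 3 + 10 = 13, A[1][1] + B[1][1] = 0 + 2 = 2) = 2 (attained at k = 1)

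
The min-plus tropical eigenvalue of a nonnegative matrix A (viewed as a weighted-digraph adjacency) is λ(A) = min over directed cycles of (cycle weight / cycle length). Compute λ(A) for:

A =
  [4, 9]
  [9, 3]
λ(A) = 3

Enumerate directed cycles and compute their means (weight / length). Sample:
  cycle 0 → 0: weight = 4, length = 1, mean = 4/1 ≈ 4.000
  cycle 1 → 1: weight = 3, length = 1, mean = 3/1 ≈ 3.000
  cycle 0 → 1 → 0: weight = 18, length = 2, mean = 18/2 ≈ 9.000
  cycle 1 → 0 → 1: weight = 18, length = 2, mean = 18/2 ≈ 9.000
Minimum mean = 3.000, attained e.g. along the cycle 1 → 1 with weight 3 and length 1. So λ(A) = 3/1 = 3.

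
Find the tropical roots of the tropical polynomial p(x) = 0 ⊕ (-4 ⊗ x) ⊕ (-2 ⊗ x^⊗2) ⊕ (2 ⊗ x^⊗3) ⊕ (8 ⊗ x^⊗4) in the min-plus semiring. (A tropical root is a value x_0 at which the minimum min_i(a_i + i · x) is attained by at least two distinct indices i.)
Roots: {-6, -4, -2, 4}

Each tropical root is a break point of the lower envelope of the lines y = a_i + i · x (there are 5 lines, with slopes 0, 1, ..., 4). Only the lines that attain the minimum somewhere contribute to roots; other lines are dominated. Here the surviving (envelope) indices are i = 4, i = 3, i = 2, i = 1, i = 0.
Intersections between consecutive envelope lines give the roots: for adjacent envelope indices i < j the intersection is x = (a_i − a_j) / (j − i). Reading off the sorted break points: {-6, -4, -2, 4}.
Verification: at each break x_0, at least two indices attain the minimum of min_i(a_i + i · x_0).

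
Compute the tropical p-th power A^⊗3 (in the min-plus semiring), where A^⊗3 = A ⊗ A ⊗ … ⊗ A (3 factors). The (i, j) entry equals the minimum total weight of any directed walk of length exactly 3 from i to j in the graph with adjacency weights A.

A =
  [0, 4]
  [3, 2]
A^⊗3 =
  [0, 4]
  [3, 6]

Each entry (A^⊗3)_ij equals the minimum over all length-3 walks i = v_0 → v_1 → … → v_3 = j of Σ_t A[v_t][v_{t+1}]. For example, for (i, j) = (0, 1) we minimise over 4 possible intermediate vertex sequences; the minimum is 4, attained along the walk 0 → 0 → 0 → 1.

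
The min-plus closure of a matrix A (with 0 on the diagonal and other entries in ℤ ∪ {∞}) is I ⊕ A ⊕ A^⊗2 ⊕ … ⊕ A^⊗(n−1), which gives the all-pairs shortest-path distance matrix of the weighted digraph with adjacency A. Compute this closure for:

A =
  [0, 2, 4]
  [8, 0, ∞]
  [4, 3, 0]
Closure =
  [0, 2, 4]
  [8, 0, 12]
  [4, 3, 0]

This is the Floyd-Warshall all-pairs shortest-path computation. For each intermediate vertex k = 0, 1, …, 2, update dist[i][j] ← min(dist[i][j], dist[i][k] + dist[k][j]). The final matrix gives, for each (i, j), the minimum total weight of any directed path from i to j (possibly empty when i = j).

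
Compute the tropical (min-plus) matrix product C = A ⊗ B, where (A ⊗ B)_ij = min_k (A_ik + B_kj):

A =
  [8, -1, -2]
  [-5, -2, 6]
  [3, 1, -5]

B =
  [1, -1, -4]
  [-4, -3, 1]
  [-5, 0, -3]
A ⊗ B =
  [-7, -4, -5]
  [-6, -6, -9]
  [-10, -5, -8]

Apply the min-plus product entry-by-entry:
  C[0][0] = min over k of (A[0][0] + B[0][0] = 8 + 1 = 9, A[0][1] + B[1][0] = -1 + -4 = -5, A[0][2] + B[2][0] = -2 + -5 = -7) = -7 (attained at k = 2)
  C[0][1] = min over k of (A[0][0] + B[0][1] = 8 + -1 = 7, A[0][1] + B[1][1] = -1 + -3 = -4, A[0][2] + B[2][1] = -2 + 0 = -2) = -4 (attained at k = 1)
  C[0][2] = min over k of (A[0][0] + B[0][2] = 8 + -4 = 4, A[0][1] + B[1][2] = -1 + 1 = 0, A[0][2] + B[2][2] = -2 + -3 = -5) = -5 (attained at k = 2)
  C[1][0] = min over k of (A[1][0] + B[0][0] = -5 + 1 = -4, A[1][1] + B[1][0] = -2 + -4 = -6, A[1][2] + B[2][0] = 6 + -5 = 1) = -6 (attained at k = 1)
  C[1][1] = min over k of (A[1][0] + B[0][1] = -5 + -1 = -6, A[1][1] + B[1][1] = -2 + -3 = -5, A[1][2] + B[2][1] = 6 + 0 = 6) = -6 (attained at k = 0)
  C[1][2] = min over k of (A[1][0] + B[0][2] = -5 + -4 = -9, A[1][1] + B[1][2] = -2 + 1 = -1, A[1][2] + B[2][2] = 6 + -3 = 3) = -9 (attained at k = 0)
  C[2][0] = min over k of (A[2][0] + B[0][0] = 3 + 1 = 4, A[2][1] + B[1][0] = 1 + -4 = -3, A[2][2] + B[2][0] = -5 + -5 = -10) = -10 (attained at k = 2)
  C[2][1] = min over k of (A[2][0] + B[0][1] = 3 + -1 = 2, A[2][1] + B[1][1] = 1 + -3 = -2, A[2][2] + B[2][1] = -5 + 0 = -5) = -5 (attained at k = 2)
  C[2][2] = min over k of (A[2][0] + B[0][2] = 3 + -4 = -1, A[2][1] + B[1][2] = 1 + 1 = 2, A[2][2] + B[2][2] = -5 + -3 = -8) = -8 (attained at k = 2)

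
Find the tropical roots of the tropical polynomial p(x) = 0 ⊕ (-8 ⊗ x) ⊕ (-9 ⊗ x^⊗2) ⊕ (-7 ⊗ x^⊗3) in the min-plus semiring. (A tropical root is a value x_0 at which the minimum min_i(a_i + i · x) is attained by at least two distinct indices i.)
Roots: {-2, 1, 8}

Each tropical root is a break point of the lower envelope of the lines y = a_i + i · x (there are 4 lines, with slopes 0, 1, ..., 3). Only the lines that attain the minimum somewhere contribute to roots; other lines are dominated. Here the surviving (envelope) indices are i = 3, i = 2, i = 1, i = 0.
Intersections between consecutive envelope lines give the roots: for adjacent envelope indices i < j the intersection is x = (a_i − a_j) / (j − i). Reading off the sorted break points: {-2, 1, 8}.
Verification: at each break x_0, at least two indices attain the minimum of min_i(a_i + i · x_0).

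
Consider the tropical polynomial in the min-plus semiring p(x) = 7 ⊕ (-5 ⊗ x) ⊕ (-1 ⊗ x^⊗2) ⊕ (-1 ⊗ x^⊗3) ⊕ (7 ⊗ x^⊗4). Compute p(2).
p(2) = -3

A tropical monomial a ⊗ x^⊗i evaluates to a + i · x. Evaluating each term at x = 2:
  Term 0 contributes 7 + 0 · 2 = 7
  Term 1 contributes -5 + 1 · 2 = -3
  Term 2 contributes -1 + 2 · 2 = 3
  Term 3 contributes -1 + 3 · 2 = 5
  Term 4 contributes 7 + 4 · 2 = 15
p(2) = ⊕ of these = min[7, -3, 3, 5, 15] = -3.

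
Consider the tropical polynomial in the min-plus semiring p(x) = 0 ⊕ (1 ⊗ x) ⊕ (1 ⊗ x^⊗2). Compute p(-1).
p(-1) = -1

A tropical monomial a ⊗ x^⊗i evaluates to a + i · x. Evaluating each term at x = -1:
  Term 0 contributes 0 + 0 · -1 = 0
  Term 1 contributes 1 + 1 · -1 = 0
  Term 2 contributes 1 + 2 · -1 = -1
p(-1) = ⊕ of these = min[0, 0, -1] = -1.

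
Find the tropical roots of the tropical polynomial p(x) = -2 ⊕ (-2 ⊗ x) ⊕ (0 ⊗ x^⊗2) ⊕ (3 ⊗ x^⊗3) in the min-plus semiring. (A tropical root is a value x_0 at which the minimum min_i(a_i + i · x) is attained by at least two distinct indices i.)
Roots: {-3, -2, 0}

Each tropical root is a break point of the lower envelope of the lines y = a_i + i · x (there are 4 lines, with slopes 0, 1, ..., 3). Only the lines that attain the minimum somewhere contribute to roots; other lines are dominated. Here the surviving (envelope) indices are i = 3, i = 2, i = 1, i = 0.
Intersections between consecutive envelope lines give the roots: for adjacent envelope indices i < j the intersection is x = (a_i − a_j) / (j − i). Reading off the sorted break points: {-3, -2, 0}.
Verification: at each break x_0, at least two indices attain the minimum of min_i(a_i + i · x_0).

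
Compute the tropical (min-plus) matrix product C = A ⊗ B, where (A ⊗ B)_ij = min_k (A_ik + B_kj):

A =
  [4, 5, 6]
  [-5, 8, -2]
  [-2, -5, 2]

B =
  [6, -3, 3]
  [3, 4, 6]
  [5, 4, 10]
A ⊗ B =
  [8, 1, 7]
  [1, -8, -2]
  [-2, -5, 1]

Apply the min-plus product entry-by-entry:
  C[0][0] = min over k of (A[0][0] + B[0][0] = 4 + 6 = 10, A[0][1] + B[1][0] = 5 + 3 = 8, A[0][2] + B[2][0] = 6 + 5 = 11) = 8 (attained at k = 1)
  C[0][1] = min over k of (A[0][0] + B[0][1] = 4 + -3 = 1, A[0][1] + B[1][1] = 5 + 4 = 9, A[0][2] + B[2][1] = 6 + 4 = 10) = 1 (attained at k = 0)
  C[0][2] = min over k of (A[0][0] + B[0][2] = 4 + 3 = 7, A[0][1] + B[1][2] = 5 + 6 = 11, A[0][2] + B[2][2] = 6 + 10 = 16) = 7 (attained at k = 0)
  C[1][0] = min over k of (A[1][0] + B[0][0] = -5 + 6 = 1, A[1][1] + B[1][0] = 8 + 3 = 11, A[1][2] + B[2][0] = -2 + 5 = 3) = 1 (attained at k = 0)
  C[1][1] = min over k of (A[1][0] + B[0][1] = -5 + -3 = -8, A[1][1] + B[1][1] = 8 + 4 = 12, A[1][2] + B[2][1] = -2 + 4 = 2) = -8 (attained at k = 0)
  C[1][2] = min over k of (A[1][0] + B[0][2] = -5 + 3 = -2, A[1][1] + B[1][2] = 8 + 6 = 14, A[1][2] + B[2][2] = -2 + 10 = 8) = -2 (attained at k = 0)
  C[2][0] = min over k of (A[2][0] + B[0][0] = -2 + 6 = 4, A[2][1] + B[1][0] = -5 + 3 = -2, A[2][2] + B[2][0] = 2 + 5 = 7) = -2 (attained at k = 1)
  C[2][1] = min over k of (A[2][0] + B[0][1] = -2 + -3 = -5, A[2][1] + B[1][1] = -5 + 4 = -1, A[2][2] + B[2][1] = 2 + 4 = 6) = -5 (attained at k = 0)
  C[2][2] = min over k of (A[2][0] + B[0][2] = -2 + 3 = 1, A[2][1] + B[1][2] = -5 + 6 = 1, A[2][2] + B[2][2] = 2 + 10 = 12) = 1 (attained at k = 0)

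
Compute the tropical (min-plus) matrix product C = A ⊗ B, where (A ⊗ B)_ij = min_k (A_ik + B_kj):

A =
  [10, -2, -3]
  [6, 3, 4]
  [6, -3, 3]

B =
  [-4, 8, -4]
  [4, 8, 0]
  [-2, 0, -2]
A ⊗ B =
  [-5, -3, -5]
  [2, 4, 2]
  [1, 3, -3]

Apply the min-plus product entry-by-entry:
  C[0][0] = min over k of (A[0][0] + B[0][0] = 10 + -4 = 6, A[0][1] + B[1][0] = -2 + 4 = 2, A[0][2] + B[2][0] = -3 + -2 = -5) = -5 (attained at k = 2)
  C[0][1] = min over k of (A[0][0] + B[0][1] = 10 + 8 = 18, A[0][1] + B[1][1] = -2 + 8 = 6, A[0][2] + B[2][1] = -3 + 0 = -3) = -3 (attained at k = 2)
  C[0][2] = min over k of (A[0][0] + B[0][2] = 10 + -4 = 6, A[0][1] + B[1][2] = -2 + 0 = -2, A[0][2] + B[2][2] = -3 + -2 = -5) = -5 (attained at k = 2)
  C[1][0] = min over k of (A[1][0] + B[0][0] = 6 + -4 = 2, A[1][1] + B[1][0] = 3 + 4 = 7, A[1][2] + B[2][0] = 4 + -2 = 2) = 2 (attained at k = 0)
  C[1][1] = min over k of (A[1][0] + B[0][1] = 6 + 8 = 14, A[1][1] + B[1][1] = 3 + 8 = 11, A[1][2] + B[2][1] = 4 + 0 = 4) = 4 (attained at k = 2)
  C[1][2] = min over k of (A[1][0] + B[0][2] = 6 + -4 = 2, A[1][1] + B[1][2] = 3 + 0 = 3, A[1][2] + B[2][2] = 4 + -2 = 2) = 2 (attained at k = 0)
  C[2][0] = min over k of (A[2][0] + B[0][0] = 6 + -4 = 2, A[2][1] + B[1][0] = -3 + 4 = 1, A[2][2] + B[2][0] = 3 + -2 = 1) = 1 (attained at k = 1)
  C[2][1] = min over k of (A[2][0] + B[0][1] = 6 + 8 = 14, A[2][1] + B[1][1] = -3 + 8 = 5, A[2][2] + B[2][1] = 3 + 0 = 3) = 3 (attained at k = 2)
  C[2][2] = min over k of (A[2][0] + B[0][2] = 6 + -4 = 2, A[2][1] + B[1][2] = -3 + 0 = -3, A[2][2] + B[2][2] = 3 + -2 = 1) = -3 (attained at k = 1)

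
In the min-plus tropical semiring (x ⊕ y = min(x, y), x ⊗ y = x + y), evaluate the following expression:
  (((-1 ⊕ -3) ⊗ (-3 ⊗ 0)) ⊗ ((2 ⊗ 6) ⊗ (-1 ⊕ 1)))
(((-1 ⊕ -3) ⊗ (-3 ⊗ 0)) ⊗ ((2 ⊗ 6) ⊗ (-1 ⊕ 1))) = 1

Expand innermost to outermost. Recall ⊕ takes the minimum of its arguments and ⊗ takes their sum. Working out the expression (((-1 ⊕ -3) ⊗ (-3 ⊗ 0)) ⊗ ((2 ⊗ 6) ⊗ (-1 ⊕ 1))) gives 1.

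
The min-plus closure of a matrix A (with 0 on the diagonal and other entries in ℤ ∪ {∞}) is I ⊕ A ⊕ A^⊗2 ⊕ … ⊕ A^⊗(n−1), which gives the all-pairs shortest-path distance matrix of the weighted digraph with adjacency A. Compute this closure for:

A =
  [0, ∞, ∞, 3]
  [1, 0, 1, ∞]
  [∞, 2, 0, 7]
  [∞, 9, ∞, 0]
Closure =
  [0, 12, 13, 3]
  [1, 0, 1, 4]
  [3, 2, 0, 6]
  [10, 9, 10, 0]

This is the Floyd-Warshall all-pairs shortest-path computation. For each intermediate vertex k = 0, 1, …, 3, update dist[i][j] ← min(dist[i][j], dist[i][k] + dist[k][j]). The final matrix gives, for each (i, j), the minimum total weight of any directed path from i to j (possibly empty when i = j).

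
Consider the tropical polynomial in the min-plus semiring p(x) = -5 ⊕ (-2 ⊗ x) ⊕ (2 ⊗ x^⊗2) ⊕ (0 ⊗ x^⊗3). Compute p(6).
p(6) = -5

A tropical monomial a ⊗ x^⊗i evaluates to a + i · x. Evaluating each term at x = 6:
  Term 0 contributes -5 + 0 · 6 = -5
  Term 1 contributes -2 + 1 · 6 = 4
  Term 2 contributes 2 + 2 · 6 = 14
  Term 3 contributes 0 + 3 · 6 = 18
p(6) = ⊕ of these = min[-5, 4, 14, 18] = -5.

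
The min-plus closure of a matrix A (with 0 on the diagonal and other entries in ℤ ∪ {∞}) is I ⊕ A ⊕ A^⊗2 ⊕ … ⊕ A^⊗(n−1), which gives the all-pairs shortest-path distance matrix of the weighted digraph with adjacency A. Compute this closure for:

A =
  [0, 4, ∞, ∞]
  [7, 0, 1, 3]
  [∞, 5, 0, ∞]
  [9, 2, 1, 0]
Closure =
  [0, 4, 5, 7]
  [7, 0, 1, 3]
  [12, 5, 0, 8]
  [9, 2, 1, 0]

This is the Floyd-Warshall all-pairs shortest-path computation. For each intermediate vertex k = 0, 1, …, 3, update dist[i][j] ← min(dist[i][j], dist[i][k] + dist[k][j]). The final matrix gives, for each (i, j), the minimum total weight of any directed path from i to j (possibly empty when i = j).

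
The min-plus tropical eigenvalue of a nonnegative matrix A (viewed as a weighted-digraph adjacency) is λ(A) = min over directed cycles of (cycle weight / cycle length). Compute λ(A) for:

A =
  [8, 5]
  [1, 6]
λ(A) = 3

Enumerate directed cycles and compute their means (weight / length). Sample:
  cycle 0 → 0: weight = 8, length = 1, mean = 8/1 ≈ 8.000
  cycle 1 → 1: weight = 6, length = 1, mean = 6/1 ≈ 6.000
  cycle 0 → 1 → 0: weight = 6, length = 2, mean = 6/2 ≈ 3.000
  cycle 1 → 0 → 1: weight = 6, length = 2, mean = 6/2 ≈ 3.000
Minimum mean = 3.000, attained e.g. along the cycle 0 → 1 → 0 with weight 6 and length 2. So λ(A) = 6/2 = 3.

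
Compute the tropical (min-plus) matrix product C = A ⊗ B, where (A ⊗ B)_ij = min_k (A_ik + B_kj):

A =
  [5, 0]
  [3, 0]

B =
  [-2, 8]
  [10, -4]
A ⊗ B =
  [3, -4]
  [1, -4]

Apply the min-plus product entry-by-entry:
  C[0][0] = min over k of (A[0][0] + B[0][0] = 5 + -2 = 3, A[0][1] + B[1][0] = 0 + 10 = 10) = 3 (attained at k = 0)
  C[0][1] = min over k of (A[0][0] + B[0][1] = 5 + 8 = 13, A[0][1] + B[1][1] = 0 + -4 = -4) = -4 (attained at k = 1)
  C[1][0] = min over k of (A[1][0] + B[0][0] = 3 + -2 = 1, A[1][1] + B[1][0] = 0 + 10 = 10) = 1 (attained at k = 0)
  C[1][1] = min over k of (A[1][0] + B[0][1] = 3 + 8 = 11, A[1][1] + B[1][1] = 0 + -4 = -4) = -4 (attained at k = 1)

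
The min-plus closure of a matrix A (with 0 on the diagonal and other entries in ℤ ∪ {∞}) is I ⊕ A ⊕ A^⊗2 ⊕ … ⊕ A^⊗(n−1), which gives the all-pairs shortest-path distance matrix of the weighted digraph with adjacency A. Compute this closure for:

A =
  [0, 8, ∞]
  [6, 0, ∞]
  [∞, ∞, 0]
Closure =
  [0, 8, ∞]
  [6, 0, ∞]
  [∞, ∞, 0]

This is the Floyd-Warshall all-pairs shortest-path computation. For each intermediate vertex k = 0, 1, …, 2, update dist[i][j] ← min(dist[i][j], dist[i][k] + dist[k][j]). The final matrix gives, for each (i, j), the minimum total weight of any directed path from i to j (possibly empty when i = j).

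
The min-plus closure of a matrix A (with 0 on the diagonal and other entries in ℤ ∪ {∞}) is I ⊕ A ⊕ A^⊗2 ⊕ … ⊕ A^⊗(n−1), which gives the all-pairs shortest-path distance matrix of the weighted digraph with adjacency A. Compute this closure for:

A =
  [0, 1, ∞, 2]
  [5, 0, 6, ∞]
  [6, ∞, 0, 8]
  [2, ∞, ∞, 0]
Closure =
  [0, 1, 7, 2]
  [5, 0, 6, 7]
  [6, 7, 0, 8]
  [2, 3, 9, 0]

This is the Floyd-Warshall all-pairs shortest-path computation. For each intermediate vertex k = 0, 1, …, 3, update dist[i][j] ← min(dist[i][j], dist[i][k] + dist[k][j]). The final matrix gives, for each (i, j), the minimum total weight of any directed path from i to j (possibly empty when i = j).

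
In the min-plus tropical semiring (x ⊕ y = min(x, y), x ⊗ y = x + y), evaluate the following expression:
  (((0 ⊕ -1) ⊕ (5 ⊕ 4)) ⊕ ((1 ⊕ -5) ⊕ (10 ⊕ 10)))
(((0 ⊕ -1) ⊕ (5 ⊕ 4)) ⊕ ((1 ⊕ -5) ⊕ (10 ⊕ 10))) = -5

Expand innermost to outermost. Recall ⊕ takes the minimum of its arguments and ⊗ takes their sum. Working out the expression (((0 ⊕ -1) ⊕ (5 ⊕ 4)) ⊕ ((1 ⊕ -5) ⊕ (10 ⊕ 10))) gives -5.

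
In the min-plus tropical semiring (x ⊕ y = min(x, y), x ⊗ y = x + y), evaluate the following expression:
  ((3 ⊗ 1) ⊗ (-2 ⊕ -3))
((3 ⊗ 1) ⊗ (-2 ⊕ -3)) = 1

Expand innermost to outermost. Recall ⊕ takes the minimum of its arguments and ⊗ takes their sum. Working out the expression ((3 ⊗ 1) ⊗ (-2 ⊕ -3)) gives 1.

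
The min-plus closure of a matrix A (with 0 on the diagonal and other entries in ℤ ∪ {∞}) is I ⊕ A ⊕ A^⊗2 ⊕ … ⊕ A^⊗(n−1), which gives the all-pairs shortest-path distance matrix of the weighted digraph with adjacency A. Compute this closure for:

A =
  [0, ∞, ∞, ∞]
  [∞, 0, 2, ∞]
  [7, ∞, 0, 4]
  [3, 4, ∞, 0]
Closure =
  [0, ∞, ∞, ∞]
  [9, 0, 2, 6]
  [7, 8, 0, 4]
  [3, 4, 6, 0]

This is the Floyd-Warshall all-pairs shortest-path computation. For each intermediate vertex k = 0, 1, …, 3, update dist[i][j] ← min(dist[i][j], dist[i][k] + dist[k][j]). The final matrix gives, for each (i, j), the minimum total weight of any directed path from i to j (possibly empty when i = j).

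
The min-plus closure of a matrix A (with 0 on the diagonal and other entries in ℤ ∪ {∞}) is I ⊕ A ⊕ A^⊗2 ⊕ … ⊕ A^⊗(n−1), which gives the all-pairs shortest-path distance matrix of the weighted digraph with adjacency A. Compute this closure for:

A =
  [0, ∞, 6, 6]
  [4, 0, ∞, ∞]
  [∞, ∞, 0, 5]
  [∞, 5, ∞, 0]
Closure =
  [0, 11, 6, 6]
  [4, 0, 10, 10]
  [14, 10, 0, 5]
  [9, 5, 15, 0]

This is the Floyd-Warshall all-pairs shortest-path computation. For each intermediate vertex k = 0, 1, …, 3, update dist[i][j] ← min(dist[i][j], dist[i][k] + dist[k][j]). The final matrix gives, for each (i, j), the minimum total weight of any directed path from i to j (possibly empty when i = j).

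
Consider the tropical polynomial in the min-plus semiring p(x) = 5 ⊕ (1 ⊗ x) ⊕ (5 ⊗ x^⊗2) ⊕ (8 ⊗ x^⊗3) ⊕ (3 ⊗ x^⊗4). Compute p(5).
p(5) = 5

A tropical monomial a ⊗ x^⊗i evaluates to a + i · x. Evaluating each term at x = 5:
  Term 0 contributes 5 + 0 · 5 = 5
  Term 1 contributes 1 + 1 · 5 = 6
  Term 2 contributes 5 + 2 · 5 = 15
  Term 3 contributes 8 + 3 · 5 = 23
  Term 4 contributes 3 + 4 · 5 = 23
p(5) = ⊕ of these = min[5, 6, 15, 23, 23] = 5.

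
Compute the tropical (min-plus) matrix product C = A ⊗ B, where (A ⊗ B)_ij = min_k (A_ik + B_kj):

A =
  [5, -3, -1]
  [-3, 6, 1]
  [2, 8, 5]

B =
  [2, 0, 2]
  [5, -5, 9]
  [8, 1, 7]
A ⊗ B =
  [2, -8, 6]
  [-1, -3, -1]
  [4, 2, 4]

Apply the min-plus product entry-by-entry:
  C[0][0] = min over k of (A[0][0] + B[0][0] = 5 + 2 = 7, A[0][1] + B[1][0] = -3 + 5 = 2, A[0][2] + B[2][0] = -1 + 8 = 7) = 2 (attained at k = 1)
  C[0][1] = min over k of (A[0][0] + B[0][1] = 5 + 0 = 5, A[0][1] + B[1][1] = -3 + -5 = -8, A[0][2] + B[2][1] = -1 + 1 = 0) = -8 (attained at k = 1)
  C[0][2] = min over k of (A[0][0] + B[0][2] = 5 + 2 = 7, A[0][1] + B[1][2] = -3 + 9 = 6, A[0][2] + B[2][2] = -1 + 7 = 6) = 6 (attained at k = 1)
  C[1][0] = min over k of (A[1][0] + B[0][0] = -3 + 2 = -1, A[1][1] + B[1][0] = 6 + 5 = 11, A[1][2] + B[2][0] = 1 + 8 = 9) = -1 (attained at k = 0)
  C[1][1] = min over k of (A[1][0] + B[0][1] = -3 + 0 = -3, A[1][1] + B[1][1] = 6 + -5 = 1, A[1][2] + B[2][1] = 1 + 1 = 2) = -3 (attained at k = 0)
  C[1][2] = min over k of (A[1][0] + B[0][2] = -3 + 2 = -1, A[1][1] + B[1][2] = 6 + 9 = 15, A[1][2] + B[2][2] = 1 + 7 = 8) = -1 (attained at k = 0)
  C[2][0] = min over k of (A[2][0] + B[0][0] = 2 + 2 = 4, A[2][1] + B[1][0] = 8 + 5 = 13, A[2][2] + B[2][0] = 5 + 8 = 13) = 4 (attained at k = 0)
  C[2][1] = min over k of (A[2][0] + B[0][1] = 2 + 0 = 2, A[2][1] + B[1][1] = 8 + -5 = 3, A[2][2] + B[2][1] = 5 + 1 = 6) = 2 (attained at k = 0)
  C[2][2] = min over k of (A[2][0] + B[0][2] = 2 + 2 = 4, A[2][1] + B[1][2] = 8 + 9 = 17, A[2][2] + B[2][2] = 5 + 7 = 12) = 4 (attained at k = 0)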